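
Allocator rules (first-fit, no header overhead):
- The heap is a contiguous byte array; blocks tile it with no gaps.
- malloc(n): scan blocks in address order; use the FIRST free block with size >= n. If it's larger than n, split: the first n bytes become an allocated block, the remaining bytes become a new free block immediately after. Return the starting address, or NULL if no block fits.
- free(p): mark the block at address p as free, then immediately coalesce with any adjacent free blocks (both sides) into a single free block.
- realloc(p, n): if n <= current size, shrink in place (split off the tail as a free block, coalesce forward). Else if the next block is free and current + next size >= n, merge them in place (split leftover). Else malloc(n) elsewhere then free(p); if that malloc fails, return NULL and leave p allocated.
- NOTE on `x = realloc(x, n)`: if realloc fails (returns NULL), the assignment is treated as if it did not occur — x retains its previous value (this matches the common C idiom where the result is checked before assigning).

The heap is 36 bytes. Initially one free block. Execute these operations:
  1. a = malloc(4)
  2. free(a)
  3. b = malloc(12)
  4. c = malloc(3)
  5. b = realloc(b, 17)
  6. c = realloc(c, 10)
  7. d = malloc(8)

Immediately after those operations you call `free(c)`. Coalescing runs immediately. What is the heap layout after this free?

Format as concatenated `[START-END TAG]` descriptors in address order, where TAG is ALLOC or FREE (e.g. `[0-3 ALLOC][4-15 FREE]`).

Answer: [0-14 FREE][15-31 ALLOC][32-35 FREE]

Derivation:
Op 1: a = malloc(4) -> a = 0; heap: [0-3 ALLOC][4-35 FREE]
Op 2: free(a) -> (freed a); heap: [0-35 FREE]
Op 3: b = malloc(12) -> b = 0; heap: [0-11 ALLOC][12-35 FREE]
Op 4: c = malloc(3) -> c = 12; heap: [0-11 ALLOC][12-14 ALLOC][15-35 FREE]
Op 5: b = realloc(b, 17) -> b = 15; heap: [0-11 FREE][12-14 ALLOC][15-31 ALLOC][32-35 FREE]
Op 6: c = realloc(c, 10) -> c = 0; heap: [0-9 ALLOC][10-14 FREE][15-31 ALLOC][32-35 FREE]
Op 7: d = malloc(8) -> d = NULL; heap: [0-9 ALLOC][10-14 FREE][15-31 ALLOC][32-35 FREE]
free(c): c = 0 -> block [0-9 ALLOC]; mark free, coalesce with adjacent free neighbors -> [0-14 FREE][15-31 ALLOC][32-35 FREE]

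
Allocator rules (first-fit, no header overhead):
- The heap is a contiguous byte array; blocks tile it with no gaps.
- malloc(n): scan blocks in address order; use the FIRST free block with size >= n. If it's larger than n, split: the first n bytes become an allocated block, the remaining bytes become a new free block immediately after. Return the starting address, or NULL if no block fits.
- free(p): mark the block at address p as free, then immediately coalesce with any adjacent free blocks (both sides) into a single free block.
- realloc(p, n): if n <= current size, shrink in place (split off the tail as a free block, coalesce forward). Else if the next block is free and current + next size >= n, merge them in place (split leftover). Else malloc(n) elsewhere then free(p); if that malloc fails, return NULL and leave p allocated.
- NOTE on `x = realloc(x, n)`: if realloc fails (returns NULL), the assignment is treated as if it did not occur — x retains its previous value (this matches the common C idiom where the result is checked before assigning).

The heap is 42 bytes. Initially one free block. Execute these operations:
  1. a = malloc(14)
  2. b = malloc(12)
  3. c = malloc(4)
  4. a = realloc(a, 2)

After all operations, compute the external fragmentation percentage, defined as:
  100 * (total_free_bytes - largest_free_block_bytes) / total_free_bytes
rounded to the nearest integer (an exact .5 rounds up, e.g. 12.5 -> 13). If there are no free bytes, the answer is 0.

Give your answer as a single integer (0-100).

Answer: 50

Derivation:
Op 1: a = malloc(14) -> a = 0; heap: [0-13 ALLOC][14-41 FREE]
Op 2: b = malloc(12) -> b = 14; heap: [0-13 ALLOC][14-25 ALLOC][26-41 FREE]
Op 3: c = malloc(4) -> c = 26; heap: [0-13 ALLOC][14-25 ALLOC][26-29 ALLOC][30-41 FREE]
Op 4: a = realloc(a, 2) -> a = 0; heap: [0-1 ALLOC][2-13 FREE][14-25 ALLOC][26-29 ALLOC][30-41 FREE]
Free blocks: [12 12] total_free=24 largest=12 -> 100*(24-12)/24 = 1200/24 = 50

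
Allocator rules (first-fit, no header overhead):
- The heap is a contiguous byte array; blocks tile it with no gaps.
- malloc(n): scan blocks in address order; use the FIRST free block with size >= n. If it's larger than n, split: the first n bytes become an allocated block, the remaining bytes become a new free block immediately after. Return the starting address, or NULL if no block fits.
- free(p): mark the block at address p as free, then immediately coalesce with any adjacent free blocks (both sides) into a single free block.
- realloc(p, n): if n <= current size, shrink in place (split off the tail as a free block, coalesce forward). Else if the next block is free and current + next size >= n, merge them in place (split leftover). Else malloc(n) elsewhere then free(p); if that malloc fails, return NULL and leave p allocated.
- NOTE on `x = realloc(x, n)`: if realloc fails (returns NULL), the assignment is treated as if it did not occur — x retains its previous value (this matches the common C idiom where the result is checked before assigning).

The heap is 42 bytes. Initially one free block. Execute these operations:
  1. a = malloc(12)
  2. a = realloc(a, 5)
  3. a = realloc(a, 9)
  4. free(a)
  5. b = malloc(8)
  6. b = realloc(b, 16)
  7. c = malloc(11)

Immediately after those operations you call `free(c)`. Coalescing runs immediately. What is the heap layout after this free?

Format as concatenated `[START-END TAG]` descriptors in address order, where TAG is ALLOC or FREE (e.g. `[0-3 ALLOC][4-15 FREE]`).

Op 1: a = malloc(12) -> a = 0; heap: [0-11 ALLOC][12-41 FREE]
Op 2: a = realloc(a, 5) -> a = 0; heap: [0-4 ALLOC][5-41 FREE]
Op 3: a = realloc(a, 9) -> a = 0; heap: [0-8 ALLOC][9-41 FREE]
Op 4: free(a) -> (freed a); heap: [0-41 FREE]
Op 5: b = malloc(8) -> b = 0; heap: [0-7 ALLOC][8-41 FREE]
Op 6: b = realloc(b, 16) -> b = 0; heap: [0-15 ALLOC][16-41 FREE]
Op 7: c = malloc(11) -> c = 16; heap: [0-15 ALLOC][16-26 ALLOC][27-41 FREE]
free(c): c = 16 -> block [16-26 ALLOC]; mark free, coalesce with adjacent free neighbors -> [0-15 ALLOC][16-41 FREE]

Answer: [0-15 ALLOC][16-41 FREE]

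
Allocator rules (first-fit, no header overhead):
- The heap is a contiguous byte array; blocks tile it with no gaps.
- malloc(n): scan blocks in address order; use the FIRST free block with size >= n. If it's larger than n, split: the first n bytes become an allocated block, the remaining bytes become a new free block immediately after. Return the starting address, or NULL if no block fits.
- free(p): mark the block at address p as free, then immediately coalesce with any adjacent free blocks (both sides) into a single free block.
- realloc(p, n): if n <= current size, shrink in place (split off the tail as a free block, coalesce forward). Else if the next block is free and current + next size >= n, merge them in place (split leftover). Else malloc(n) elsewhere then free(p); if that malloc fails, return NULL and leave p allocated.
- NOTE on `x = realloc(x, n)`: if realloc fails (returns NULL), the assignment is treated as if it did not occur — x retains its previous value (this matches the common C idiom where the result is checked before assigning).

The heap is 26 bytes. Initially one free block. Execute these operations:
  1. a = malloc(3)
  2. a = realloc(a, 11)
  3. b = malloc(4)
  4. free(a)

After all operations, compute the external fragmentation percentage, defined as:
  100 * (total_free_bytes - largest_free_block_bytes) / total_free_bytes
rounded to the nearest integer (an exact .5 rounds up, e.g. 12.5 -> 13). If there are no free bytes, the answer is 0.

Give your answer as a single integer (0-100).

Answer: 50

Derivation:
Op 1: a = malloc(3) -> a = 0; heap: [0-2 ALLOC][3-25 FREE]
Op 2: a = realloc(a, 11) -> a = 0; heap: [0-10 ALLOC][11-25 FREE]
Op 3: b = malloc(4) -> b = 11; heap: [0-10 ALLOC][11-14 ALLOC][15-25 FREE]
Op 4: free(a) -> (freed a); heap: [0-10 FREE][11-14 ALLOC][15-25 FREE]
Free blocks: [11 11] total_free=22 largest=11 -> 100*(22-11)/22 = 1100/22 = 50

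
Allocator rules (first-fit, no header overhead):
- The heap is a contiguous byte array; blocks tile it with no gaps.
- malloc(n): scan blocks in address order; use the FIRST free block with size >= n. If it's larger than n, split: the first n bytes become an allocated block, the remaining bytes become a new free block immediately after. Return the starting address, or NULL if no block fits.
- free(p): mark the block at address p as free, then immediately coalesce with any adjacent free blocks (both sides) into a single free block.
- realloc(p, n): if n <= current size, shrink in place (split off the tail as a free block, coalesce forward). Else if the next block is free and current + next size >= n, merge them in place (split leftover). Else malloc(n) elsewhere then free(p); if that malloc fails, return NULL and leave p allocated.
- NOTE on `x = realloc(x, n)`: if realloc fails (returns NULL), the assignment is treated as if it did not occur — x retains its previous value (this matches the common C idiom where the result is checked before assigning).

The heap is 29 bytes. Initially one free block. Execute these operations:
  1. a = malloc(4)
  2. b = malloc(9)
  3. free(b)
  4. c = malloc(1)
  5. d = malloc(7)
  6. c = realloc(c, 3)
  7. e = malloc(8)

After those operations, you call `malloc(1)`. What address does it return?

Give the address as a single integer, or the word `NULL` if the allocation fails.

Answer: 4

Derivation:
Op 1: a = malloc(4) -> a = 0; heap: [0-3 ALLOC][4-28 FREE]
Op 2: b = malloc(9) -> b = 4; heap: [0-3 ALLOC][4-12 ALLOC][13-28 FREE]
Op 3: free(b) -> (freed b); heap: [0-3 ALLOC][4-28 FREE]
Op 4: c = malloc(1) -> c = 4; heap: [0-3 ALLOC][4-4 ALLOC][5-28 FREE]
Op 5: d = malloc(7) -> d = 5; heap: [0-3 ALLOC][4-4 ALLOC][5-11 ALLOC][12-28 FREE]
Op 6: c = realloc(c, 3) -> c = 12; heap: [0-3 ALLOC][4-4 FREE][5-11 ALLOC][12-14 ALLOC][15-28 FREE]
Op 7: e = malloc(8) -> e = 15; heap: [0-3 ALLOC][4-4 FREE][5-11 ALLOC][12-14 ALLOC][15-22 ALLOC][23-28 FREE]
malloc(1): first-fit scan over [0-3 ALLOC][4-4 FREE][5-11 ALLOC][12-14 ALLOC][15-22 ALLOC][23-28 FREE] -> 4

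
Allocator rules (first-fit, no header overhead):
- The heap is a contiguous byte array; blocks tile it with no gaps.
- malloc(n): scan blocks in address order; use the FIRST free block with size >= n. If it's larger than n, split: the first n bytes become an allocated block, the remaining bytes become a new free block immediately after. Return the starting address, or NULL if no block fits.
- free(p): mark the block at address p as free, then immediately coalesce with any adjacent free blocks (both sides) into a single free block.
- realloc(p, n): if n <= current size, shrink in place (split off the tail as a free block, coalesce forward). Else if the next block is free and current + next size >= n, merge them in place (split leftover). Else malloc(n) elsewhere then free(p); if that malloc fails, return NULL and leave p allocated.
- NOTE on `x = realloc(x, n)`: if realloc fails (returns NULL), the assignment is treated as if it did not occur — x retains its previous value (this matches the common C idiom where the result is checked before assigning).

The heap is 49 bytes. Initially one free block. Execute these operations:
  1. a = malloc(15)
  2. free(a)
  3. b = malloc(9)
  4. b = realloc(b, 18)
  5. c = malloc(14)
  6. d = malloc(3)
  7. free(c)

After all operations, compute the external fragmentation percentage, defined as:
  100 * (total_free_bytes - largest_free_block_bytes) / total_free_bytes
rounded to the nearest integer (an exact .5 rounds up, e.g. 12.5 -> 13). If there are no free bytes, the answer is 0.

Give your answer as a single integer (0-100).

Op 1: a = malloc(15) -> a = 0; heap: [0-14 ALLOC][15-48 FREE]
Op 2: free(a) -> (freed a); heap: [0-48 FREE]
Op 3: b = malloc(9) -> b = 0; heap: [0-8 ALLOC][9-48 FREE]
Op 4: b = realloc(b, 18) -> b = 0; heap: [0-17 ALLOC][18-48 FREE]
Op 5: c = malloc(14) -> c = 18; heap: [0-17 ALLOC][18-31 ALLOC][32-48 FREE]
Op 6: d = malloc(3) -> d = 32; heap: [0-17 ALLOC][18-31 ALLOC][32-34 ALLOC][35-48 FREE]
Op 7: free(c) -> (freed c); heap: [0-17 ALLOC][18-31 FREE][32-34 ALLOC][35-48 FREE]
Free blocks: [14 14] total_free=28 largest=14 -> 100*(28-14)/28 = 1400/28 = 50

Answer: 50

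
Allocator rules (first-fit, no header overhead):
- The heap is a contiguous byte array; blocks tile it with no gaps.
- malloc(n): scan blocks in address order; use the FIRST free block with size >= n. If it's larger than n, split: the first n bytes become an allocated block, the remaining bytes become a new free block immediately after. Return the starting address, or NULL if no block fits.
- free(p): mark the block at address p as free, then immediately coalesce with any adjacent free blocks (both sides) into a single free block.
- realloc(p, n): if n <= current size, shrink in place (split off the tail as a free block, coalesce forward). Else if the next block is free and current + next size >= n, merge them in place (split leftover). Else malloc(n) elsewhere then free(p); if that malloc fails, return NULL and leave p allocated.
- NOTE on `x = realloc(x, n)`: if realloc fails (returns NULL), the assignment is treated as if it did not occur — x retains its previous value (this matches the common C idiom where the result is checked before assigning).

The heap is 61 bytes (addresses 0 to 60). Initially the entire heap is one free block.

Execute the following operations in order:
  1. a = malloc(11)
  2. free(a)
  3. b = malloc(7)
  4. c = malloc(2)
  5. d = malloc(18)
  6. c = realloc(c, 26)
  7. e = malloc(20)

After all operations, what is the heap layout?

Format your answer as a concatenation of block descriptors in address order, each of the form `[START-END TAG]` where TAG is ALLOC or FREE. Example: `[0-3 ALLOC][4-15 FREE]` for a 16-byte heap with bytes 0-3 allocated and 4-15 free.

Answer: [0-6 ALLOC][7-8 FREE][9-26 ALLOC][27-52 ALLOC][53-60 FREE]

Derivation:
Op 1: a = malloc(11) -> a = 0; heap: [0-10 ALLOC][11-60 FREE]
Op 2: free(a) -> (freed a); heap: [0-60 FREE]
Op 3: b = malloc(7) -> b = 0; heap: [0-6 ALLOC][7-60 FREE]
Op 4: c = malloc(2) -> c = 7; heap: [0-6 ALLOC][7-8 ALLOC][9-60 FREE]
Op 5: d = malloc(18) -> d = 9; heap: [0-6 ALLOC][7-8 ALLOC][9-26 ALLOC][27-60 FREE]
Op 6: c = realloc(c, 26) -> c = 27; heap: [0-6 ALLOC][7-8 FREE][9-26 ALLOC][27-52 ALLOC][53-60 FREE]
Op 7: e = malloc(20) -> e = NULL; heap: [0-6 ALLOC][7-8 FREE][9-26 ALLOC][27-52 ALLOC][53-60 FREE]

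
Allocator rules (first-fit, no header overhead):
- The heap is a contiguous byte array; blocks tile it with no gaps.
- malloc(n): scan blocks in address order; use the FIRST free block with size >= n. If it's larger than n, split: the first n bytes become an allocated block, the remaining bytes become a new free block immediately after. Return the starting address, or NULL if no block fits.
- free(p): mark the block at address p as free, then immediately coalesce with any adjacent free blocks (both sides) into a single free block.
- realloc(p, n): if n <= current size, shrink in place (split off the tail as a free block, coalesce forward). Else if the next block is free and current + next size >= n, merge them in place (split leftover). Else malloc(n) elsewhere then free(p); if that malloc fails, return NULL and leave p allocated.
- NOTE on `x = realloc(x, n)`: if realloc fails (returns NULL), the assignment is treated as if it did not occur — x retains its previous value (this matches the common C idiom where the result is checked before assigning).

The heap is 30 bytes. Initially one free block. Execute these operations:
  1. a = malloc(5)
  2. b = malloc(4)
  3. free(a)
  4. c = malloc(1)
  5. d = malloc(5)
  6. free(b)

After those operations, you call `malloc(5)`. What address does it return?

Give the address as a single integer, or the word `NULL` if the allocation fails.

Answer: 1

Derivation:
Op 1: a = malloc(5) -> a = 0; heap: [0-4 ALLOC][5-29 FREE]
Op 2: b = malloc(4) -> b = 5; heap: [0-4 ALLOC][5-8 ALLOC][9-29 FREE]
Op 3: free(a) -> (freed a); heap: [0-4 FREE][5-8 ALLOC][9-29 FREE]
Op 4: c = malloc(1) -> c = 0; heap: [0-0 ALLOC][1-4 FREE][5-8 ALLOC][9-29 FREE]
Op 5: d = malloc(5) -> d = 9; heap: [0-0 ALLOC][1-4 FREE][5-8 ALLOC][9-13 ALLOC][14-29 FREE]
Op 6: free(b) -> (freed b); heap: [0-0 ALLOC][1-8 FREE][9-13 ALLOC][14-29 FREE]
malloc(5): first-fit scan over [0-0 ALLOC][1-8 FREE][9-13 ALLOC][14-29 FREE] -> 1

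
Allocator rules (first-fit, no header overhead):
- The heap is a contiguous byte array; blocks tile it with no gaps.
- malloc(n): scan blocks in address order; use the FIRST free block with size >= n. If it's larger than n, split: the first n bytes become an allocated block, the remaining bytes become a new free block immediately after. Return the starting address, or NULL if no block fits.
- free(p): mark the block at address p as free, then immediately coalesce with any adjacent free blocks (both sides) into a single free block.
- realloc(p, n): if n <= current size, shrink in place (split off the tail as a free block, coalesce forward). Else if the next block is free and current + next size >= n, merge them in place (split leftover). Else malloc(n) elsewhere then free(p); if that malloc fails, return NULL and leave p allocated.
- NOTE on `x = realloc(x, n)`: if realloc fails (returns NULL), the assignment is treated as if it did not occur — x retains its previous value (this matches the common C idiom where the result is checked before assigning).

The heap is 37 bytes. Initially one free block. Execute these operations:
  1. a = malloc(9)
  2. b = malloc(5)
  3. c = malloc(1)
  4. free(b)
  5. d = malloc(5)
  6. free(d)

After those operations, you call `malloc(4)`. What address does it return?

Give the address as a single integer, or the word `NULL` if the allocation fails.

Answer: 9

Derivation:
Op 1: a = malloc(9) -> a = 0; heap: [0-8 ALLOC][9-36 FREE]
Op 2: b = malloc(5) -> b = 9; heap: [0-8 ALLOC][9-13 ALLOC][14-36 FREE]
Op 3: c = malloc(1) -> c = 14; heap: [0-8 ALLOC][9-13 ALLOC][14-14 ALLOC][15-36 FREE]
Op 4: free(b) -> (freed b); heap: [0-8 ALLOC][9-13 FREE][14-14 ALLOC][15-36 FREE]
Op 5: d = malloc(5) -> d = 9; heap: [0-8 ALLOC][9-13 ALLOC][14-14 ALLOC][15-36 FREE]
Op 6: free(d) -> (freed d); heap: [0-8 ALLOC][9-13 FREE][14-14 ALLOC][15-36 FREE]
malloc(4): first-fit scan over [0-8 ALLOC][9-13 FREE][14-14 ALLOC][15-36 FREE] -> 9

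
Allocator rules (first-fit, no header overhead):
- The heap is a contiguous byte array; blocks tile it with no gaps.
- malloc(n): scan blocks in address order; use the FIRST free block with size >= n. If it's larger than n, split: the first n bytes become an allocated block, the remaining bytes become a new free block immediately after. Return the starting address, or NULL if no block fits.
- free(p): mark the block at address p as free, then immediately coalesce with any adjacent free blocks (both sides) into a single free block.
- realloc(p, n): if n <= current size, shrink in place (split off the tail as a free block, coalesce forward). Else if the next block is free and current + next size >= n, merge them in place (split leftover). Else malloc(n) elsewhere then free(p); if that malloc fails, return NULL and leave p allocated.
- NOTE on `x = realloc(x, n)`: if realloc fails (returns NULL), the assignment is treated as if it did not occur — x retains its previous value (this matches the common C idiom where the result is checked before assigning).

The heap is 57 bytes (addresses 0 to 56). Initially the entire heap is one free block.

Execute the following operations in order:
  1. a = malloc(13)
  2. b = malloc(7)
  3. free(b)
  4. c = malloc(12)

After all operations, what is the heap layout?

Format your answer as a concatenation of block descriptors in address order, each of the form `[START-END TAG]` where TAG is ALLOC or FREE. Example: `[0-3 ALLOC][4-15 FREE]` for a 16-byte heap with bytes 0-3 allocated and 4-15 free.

Answer: [0-12 ALLOC][13-24 ALLOC][25-56 FREE]

Derivation:
Op 1: a = malloc(13) -> a = 0; heap: [0-12 ALLOC][13-56 FREE]
Op 2: b = malloc(7) -> b = 13; heap: [0-12 ALLOC][13-19 ALLOC][20-56 FREE]
Op 3: free(b) -> (freed b); heap: [0-12 ALLOC][13-56 FREE]
Op 4: c = malloc(12) -> c = 13; heap: [0-12 ALLOC][13-24 ALLOC][25-56 FREE]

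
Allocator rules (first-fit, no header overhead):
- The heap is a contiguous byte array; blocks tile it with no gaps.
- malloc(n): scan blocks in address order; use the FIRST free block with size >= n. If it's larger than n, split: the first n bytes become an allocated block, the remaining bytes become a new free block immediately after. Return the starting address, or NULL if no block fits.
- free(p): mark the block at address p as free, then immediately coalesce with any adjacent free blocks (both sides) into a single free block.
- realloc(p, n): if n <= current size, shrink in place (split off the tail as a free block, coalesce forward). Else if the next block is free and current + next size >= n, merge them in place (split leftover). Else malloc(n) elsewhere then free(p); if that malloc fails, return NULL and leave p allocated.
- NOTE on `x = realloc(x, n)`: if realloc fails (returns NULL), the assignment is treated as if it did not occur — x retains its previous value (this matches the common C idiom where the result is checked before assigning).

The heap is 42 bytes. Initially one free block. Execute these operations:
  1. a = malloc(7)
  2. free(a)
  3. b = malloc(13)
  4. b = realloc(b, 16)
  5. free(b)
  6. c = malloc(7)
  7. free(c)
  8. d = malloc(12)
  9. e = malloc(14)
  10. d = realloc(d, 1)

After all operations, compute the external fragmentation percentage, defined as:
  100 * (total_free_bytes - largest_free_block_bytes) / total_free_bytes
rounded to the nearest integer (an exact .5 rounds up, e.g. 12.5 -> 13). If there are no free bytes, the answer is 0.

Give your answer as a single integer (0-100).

Op 1: a = malloc(7) -> a = 0; heap: [0-6 ALLOC][7-41 FREE]
Op 2: free(a) -> (freed a); heap: [0-41 FREE]
Op 3: b = malloc(13) -> b = 0; heap: [0-12 ALLOC][13-41 FREE]
Op 4: b = realloc(b, 16) -> b = 0; heap: [0-15 ALLOC][16-41 FREE]
Op 5: free(b) -> (freed b); heap: [0-41 FREE]
Op 6: c = malloc(7) -> c = 0; heap: [0-6 ALLOC][7-41 FREE]
Op 7: free(c) -> (freed c); heap: [0-41 FREE]
Op 8: d = malloc(12) -> d = 0; heap: [0-11 ALLOC][12-41 FREE]
Op 9: e = malloc(14) -> e = 12; heap: [0-11 ALLOC][12-25 ALLOC][26-41 FREE]
Op 10: d = realloc(d, 1) -> d = 0; heap: [0-0 ALLOC][1-11 FREE][12-25 ALLOC][26-41 FREE]
Free blocks: [11 16] total_free=27 largest=16 -> 100*(27-16)/27 = 1100/27 ≈ 40.741 -> rounds to 41

Answer: 41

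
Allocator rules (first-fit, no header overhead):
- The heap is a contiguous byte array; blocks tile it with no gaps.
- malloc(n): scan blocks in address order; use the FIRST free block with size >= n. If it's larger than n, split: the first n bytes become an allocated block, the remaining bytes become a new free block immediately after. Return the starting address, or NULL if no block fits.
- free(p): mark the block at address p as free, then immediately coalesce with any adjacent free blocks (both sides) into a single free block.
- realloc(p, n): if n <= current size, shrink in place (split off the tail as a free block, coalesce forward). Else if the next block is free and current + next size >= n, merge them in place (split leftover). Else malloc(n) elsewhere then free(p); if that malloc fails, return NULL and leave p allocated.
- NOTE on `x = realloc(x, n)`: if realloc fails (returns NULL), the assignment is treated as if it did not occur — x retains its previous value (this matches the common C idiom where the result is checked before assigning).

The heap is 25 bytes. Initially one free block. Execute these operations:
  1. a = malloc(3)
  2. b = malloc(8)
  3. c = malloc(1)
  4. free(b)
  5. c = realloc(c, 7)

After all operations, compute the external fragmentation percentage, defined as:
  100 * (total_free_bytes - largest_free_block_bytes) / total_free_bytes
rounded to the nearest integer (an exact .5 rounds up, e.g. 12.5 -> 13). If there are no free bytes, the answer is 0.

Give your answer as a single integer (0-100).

Op 1: a = malloc(3) -> a = 0; heap: [0-2 ALLOC][3-24 FREE]
Op 2: b = malloc(8) -> b = 3; heap: [0-2 ALLOC][3-10 ALLOC][11-24 FREE]
Op 3: c = malloc(1) -> c = 11; heap: [0-2 ALLOC][3-10 ALLOC][11-11 ALLOC][12-24 FREE]
Op 4: free(b) -> (freed b); heap: [0-2 ALLOC][3-10 FREE][11-11 ALLOC][12-24 FREE]
Op 5: c = realloc(c, 7) -> c = 11; heap: [0-2 ALLOC][3-10 FREE][11-17 ALLOC][18-24 FREE]
Free blocks: [8 7] total_free=15 largest=8 -> 100*(15-8)/15 = 700/15 ≈ 46.667 -> rounds to 47

Answer: 47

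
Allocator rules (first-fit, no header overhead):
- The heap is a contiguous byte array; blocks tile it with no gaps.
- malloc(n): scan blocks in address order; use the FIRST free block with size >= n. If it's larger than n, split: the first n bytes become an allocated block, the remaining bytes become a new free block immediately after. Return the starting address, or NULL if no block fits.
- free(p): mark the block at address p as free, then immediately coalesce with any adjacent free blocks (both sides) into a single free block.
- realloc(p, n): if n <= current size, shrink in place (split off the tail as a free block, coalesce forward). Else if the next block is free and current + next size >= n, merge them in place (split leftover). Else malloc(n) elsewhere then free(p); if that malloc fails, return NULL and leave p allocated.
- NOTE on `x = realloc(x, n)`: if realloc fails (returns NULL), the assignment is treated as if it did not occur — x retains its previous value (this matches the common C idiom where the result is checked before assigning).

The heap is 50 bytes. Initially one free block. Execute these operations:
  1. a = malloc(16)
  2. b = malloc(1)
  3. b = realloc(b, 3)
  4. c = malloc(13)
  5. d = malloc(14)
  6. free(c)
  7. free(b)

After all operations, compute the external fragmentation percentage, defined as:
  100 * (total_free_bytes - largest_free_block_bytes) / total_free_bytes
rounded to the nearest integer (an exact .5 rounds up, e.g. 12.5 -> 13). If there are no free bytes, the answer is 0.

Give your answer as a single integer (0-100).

Answer: 20

Derivation:
Op 1: a = malloc(16) -> a = 0; heap: [0-15 ALLOC][16-49 FREE]
Op 2: b = malloc(1) -> b = 16; heap: [0-15 ALLOC][16-16 ALLOC][17-49 FREE]
Op 3: b = realloc(b, 3) -> b = 16; heap: [0-15 ALLOC][16-18 ALLOC][19-49 FREE]
Op 4: c = malloc(13) -> c = 19; heap: [0-15 ALLOC][16-18 ALLOC][19-31 ALLOC][32-49 FREE]
Op 5: d = malloc(14) -> d = 32; heap: [0-15 ALLOC][16-18 ALLOC][19-31 ALLOC][32-45 ALLOC][46-49 FREE]
Op 6: free(c) -> (freed c); heap: [0-15 ALLOC][16-18 ALLOC][19-31 FREE][32-45 ALLOC][46-49 FREE]
Op 7: free(b) -> (freed b); heap: [0-15 ALLOC][16-31 FREE][32-45 ALLOC][46-49 FREE]
Free blocks: [16 4] total_free=20 largest=16 -> 100*(20-16)/20 = 400/20 = 20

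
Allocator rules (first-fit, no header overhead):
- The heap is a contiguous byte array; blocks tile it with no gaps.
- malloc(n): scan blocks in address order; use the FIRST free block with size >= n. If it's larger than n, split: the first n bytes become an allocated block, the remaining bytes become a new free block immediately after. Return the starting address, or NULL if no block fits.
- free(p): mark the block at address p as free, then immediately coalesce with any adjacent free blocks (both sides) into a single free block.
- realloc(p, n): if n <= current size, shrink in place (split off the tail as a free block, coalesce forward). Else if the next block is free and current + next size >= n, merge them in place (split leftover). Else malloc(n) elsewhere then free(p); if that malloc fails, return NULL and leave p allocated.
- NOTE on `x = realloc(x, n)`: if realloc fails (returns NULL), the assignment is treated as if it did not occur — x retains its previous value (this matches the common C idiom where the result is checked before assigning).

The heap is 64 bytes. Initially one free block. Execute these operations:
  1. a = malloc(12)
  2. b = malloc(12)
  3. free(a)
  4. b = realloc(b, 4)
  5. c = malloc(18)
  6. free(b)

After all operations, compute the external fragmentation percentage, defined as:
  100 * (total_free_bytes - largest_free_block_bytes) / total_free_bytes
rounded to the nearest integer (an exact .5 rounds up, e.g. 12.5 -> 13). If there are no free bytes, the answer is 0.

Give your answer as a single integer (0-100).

Op 1: a = malloc(12) -> a = 0; heap: [0-11 ALLOC][12-63 FREE]
Op 2: b = malloc(12) -> b = 12; heap: [0-11 ALLOC][12-23 ALLOC][24-63 FREE]
Op 3: free(a) -> (freed a); heap: [0-11 FREE][12-23 ALLOC][24-63 FREE]
Op 4: b = realloc(b, 4) -> b = 12; heap: [0-11 FREE][12-15 ALLOC][16-63 FREE]
Op 5: c = malloc(18) -> c = 16; heap: [0-11 FREE][12-15 ALLOC][16-33 ALLOC][34-63 FREE]
Op 6: free(b) -> (freed b); heap: [0-15 FREE][16-33 ALLOC][34-63 FREE]
Free blocks: [16 30] total_free=46 largest=30 -> 100*(46-30)/46 = 1600/46 ≈ 34.783 -> rounds to 35

Answer: 35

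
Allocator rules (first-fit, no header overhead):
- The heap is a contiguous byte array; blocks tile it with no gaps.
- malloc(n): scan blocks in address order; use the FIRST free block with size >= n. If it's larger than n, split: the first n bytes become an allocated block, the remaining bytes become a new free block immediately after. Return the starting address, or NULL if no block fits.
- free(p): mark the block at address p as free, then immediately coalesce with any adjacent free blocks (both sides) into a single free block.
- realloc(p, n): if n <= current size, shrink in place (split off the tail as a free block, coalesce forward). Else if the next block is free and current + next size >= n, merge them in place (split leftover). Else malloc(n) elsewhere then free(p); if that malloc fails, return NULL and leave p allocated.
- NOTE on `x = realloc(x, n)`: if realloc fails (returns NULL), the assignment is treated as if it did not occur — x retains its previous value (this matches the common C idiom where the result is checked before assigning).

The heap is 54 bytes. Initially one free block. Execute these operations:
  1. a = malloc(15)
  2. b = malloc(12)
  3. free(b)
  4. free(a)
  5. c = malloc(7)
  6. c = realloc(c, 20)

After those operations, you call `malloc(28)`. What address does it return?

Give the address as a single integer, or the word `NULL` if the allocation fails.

Answer: 20

Derivation:
Op 1: a = malloc(15) -> a = 0; heap: [0-14 ALLOC][15-53 FREE]
Op 2: b = malloc(12) -> b = 15; heap: [0-14 ALLOC][15-26 ALLOC][27-53 FREE]
Op 3: free(b) -> (freed b); heap: [0-14 ALLOC][15-53 FREE]
Op 4: free(a) -> (freed a); heap: [0-53 FREE]
Op 5: c = malloc(7) -> c = 0; heap: [0-6 ALLOC][7-53 FREE]
Op 6: c = realloc(c, 20) -> c = 0; heap: [0-19 ALLOC][20-53 FREE]
malloc(28): first-fit scan over [0-19 ALLOC][20-53 FREE] -> 20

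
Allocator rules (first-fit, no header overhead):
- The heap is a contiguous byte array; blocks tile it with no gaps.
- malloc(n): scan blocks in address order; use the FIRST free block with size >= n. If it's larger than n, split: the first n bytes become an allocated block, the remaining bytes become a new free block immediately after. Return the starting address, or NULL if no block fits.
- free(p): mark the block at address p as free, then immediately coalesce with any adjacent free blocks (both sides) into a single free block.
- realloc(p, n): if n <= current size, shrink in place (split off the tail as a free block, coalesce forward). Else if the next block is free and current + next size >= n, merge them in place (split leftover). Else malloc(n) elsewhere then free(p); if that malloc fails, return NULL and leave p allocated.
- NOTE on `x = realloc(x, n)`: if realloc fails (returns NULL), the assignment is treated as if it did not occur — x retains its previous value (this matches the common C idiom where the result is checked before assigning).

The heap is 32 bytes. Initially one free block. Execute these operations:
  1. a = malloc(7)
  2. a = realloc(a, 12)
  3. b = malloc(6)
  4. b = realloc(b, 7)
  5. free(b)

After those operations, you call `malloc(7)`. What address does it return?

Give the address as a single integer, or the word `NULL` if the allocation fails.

Op 1: a = malloc(7) -> a = 0; heap: [0-6 ALLOC][7-31 FREE]
Op 2: a = realloc(a, 12) -> a = 0; heap: [0-11 ALLOC][12-31 FREE]
Op 3: b = malloc(6) -> b = 12; heap: [0-11 ALLOC][12-17 ALLOC][18-31 FREE]
Op 4: b = realloc(b, 7) -> b = 12; heap: [0-11 ALLOC][12-18 ALLOC][19-31 FREE]
Op 5: free(b) -> (freed b); heap: [0-11 ALLOC][12-31 FREE]
malloc(7): first-fit scan over [0-11 ALLOC][12-31 FREE] -> 12

Answer: 12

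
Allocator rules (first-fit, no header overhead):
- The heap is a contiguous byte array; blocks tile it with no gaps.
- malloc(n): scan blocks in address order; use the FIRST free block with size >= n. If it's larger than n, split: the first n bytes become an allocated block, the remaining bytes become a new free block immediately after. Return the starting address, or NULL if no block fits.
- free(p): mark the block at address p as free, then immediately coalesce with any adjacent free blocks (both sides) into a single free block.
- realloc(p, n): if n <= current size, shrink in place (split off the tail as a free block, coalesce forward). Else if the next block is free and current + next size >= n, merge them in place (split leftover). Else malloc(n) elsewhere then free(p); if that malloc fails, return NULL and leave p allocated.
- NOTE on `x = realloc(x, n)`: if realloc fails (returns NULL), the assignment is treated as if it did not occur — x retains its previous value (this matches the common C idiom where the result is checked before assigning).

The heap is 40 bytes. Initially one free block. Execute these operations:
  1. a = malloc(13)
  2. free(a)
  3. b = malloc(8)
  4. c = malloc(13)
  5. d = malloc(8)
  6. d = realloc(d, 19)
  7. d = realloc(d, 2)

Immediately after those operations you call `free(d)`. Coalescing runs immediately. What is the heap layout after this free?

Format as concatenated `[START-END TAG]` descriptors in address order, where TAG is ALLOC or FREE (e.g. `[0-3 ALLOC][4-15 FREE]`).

Answer: [0-7 ALLOC][8-20 ALLOC][21-39 FREE]

Derivation:
Op 1: a = malloc(13) -> a = 0; heap: [0-12 ALLOC][13-39 FREE]
Op 2: free(a) -> (freed a); heap: [0-39 FREE]
Op 3: b = malloc(8) -> b = 0; heap: [0-7 ALLOC][8-39 FREE]
Op 4: c = malloc(13) -> c = 8; heap: [0-7 ALLOC][8-20 ALLOC][21-39 FREE]
Op 5: d = malloc(8) -> d = 21; heap: [0-7 ALLOC][8-20 ALLOC][21-28 ALLOC][29-39 FREE]
Op 6: d = realloc(d, 19) -> d = 21; heap: [0-7 ALLOC][8-20 ALLOC][21-39 ALLOC]
Op 7: d = realloc(d, 2) -> d = 21; heap: [0-7 ALLOC][8-20 ALLOC][21-22 ALLOC][23-39 FREE]
free(d): d = 21 -> block [21-22 ALLOC]; mark free, coalesce with adjacent free neighbors -> [0-7 ALLOC][8-20 ALLOC][21-39 FREE]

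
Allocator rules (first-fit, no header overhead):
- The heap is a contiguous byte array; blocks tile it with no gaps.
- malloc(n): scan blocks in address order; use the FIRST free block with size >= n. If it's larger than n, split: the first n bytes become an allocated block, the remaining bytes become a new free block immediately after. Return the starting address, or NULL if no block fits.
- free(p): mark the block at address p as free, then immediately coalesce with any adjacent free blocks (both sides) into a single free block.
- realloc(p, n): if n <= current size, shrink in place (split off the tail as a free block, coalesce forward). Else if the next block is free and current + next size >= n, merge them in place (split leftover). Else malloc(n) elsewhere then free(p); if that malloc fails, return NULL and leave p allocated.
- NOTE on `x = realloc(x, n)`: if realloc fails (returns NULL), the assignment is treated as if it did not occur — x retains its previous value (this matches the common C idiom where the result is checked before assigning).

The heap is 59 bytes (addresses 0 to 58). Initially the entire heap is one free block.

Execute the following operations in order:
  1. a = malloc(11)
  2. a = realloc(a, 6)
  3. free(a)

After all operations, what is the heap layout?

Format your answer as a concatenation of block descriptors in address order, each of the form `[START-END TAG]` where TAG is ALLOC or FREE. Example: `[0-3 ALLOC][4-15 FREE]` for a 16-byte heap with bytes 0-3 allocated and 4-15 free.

Answer: [0-58 FREE]

Derivation:
Op 1: a = malloc(11) -> a = 0; heap: [0-10 ALLOC][11-58 FREE]
Op 2: a = realloc(a, 6) -> a = 0; heap: [0-5 ALLOC][6-58 FREE]
Op 3: free(a) -> (freed a); heap: [0-58 FREE]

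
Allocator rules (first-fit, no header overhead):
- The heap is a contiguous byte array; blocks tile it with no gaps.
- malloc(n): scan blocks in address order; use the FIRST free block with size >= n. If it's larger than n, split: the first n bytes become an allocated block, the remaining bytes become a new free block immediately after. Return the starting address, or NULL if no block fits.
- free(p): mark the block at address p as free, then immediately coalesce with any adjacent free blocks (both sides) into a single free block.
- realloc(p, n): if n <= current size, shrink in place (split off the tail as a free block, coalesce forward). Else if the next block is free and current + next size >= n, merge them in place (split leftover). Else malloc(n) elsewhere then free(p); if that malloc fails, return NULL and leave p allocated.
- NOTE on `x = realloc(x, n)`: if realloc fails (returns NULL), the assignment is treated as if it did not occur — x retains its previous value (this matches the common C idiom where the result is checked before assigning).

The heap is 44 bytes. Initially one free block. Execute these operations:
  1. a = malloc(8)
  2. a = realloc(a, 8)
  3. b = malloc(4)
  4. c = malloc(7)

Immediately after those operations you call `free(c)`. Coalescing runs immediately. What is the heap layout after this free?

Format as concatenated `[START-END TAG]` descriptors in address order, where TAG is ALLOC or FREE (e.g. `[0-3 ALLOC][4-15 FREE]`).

Answer: [0-7 ALLOC][8-11 ALLOC][12-43 FREE]

Derivation:
Op 1: a = malloc(8) -> a = 0; heap: [0-7 ALLOC][8-43 FREE]
Op 2: a = realloc(a, 8) -> a = 0; heap: [0-7 ALLOC][8-43 FREE]
Op 3: b = malloc(4) -> b = 8; heap: [0-7 ALLOC][8-11 ALLOC][12-43 FREE]
Op 4: c = malloc(7) -> c = 12; heap: [0-7 ALLOC][8-11 ALLOC][12-18 ALLOC][19-43 FREE]
free(c): c = 12 -> block [12-18 ALLOC]; mark free, coalesce with adjacent free neighbors -> [0-7 ALLOC][8-11 ALLOC][12-43 FREE]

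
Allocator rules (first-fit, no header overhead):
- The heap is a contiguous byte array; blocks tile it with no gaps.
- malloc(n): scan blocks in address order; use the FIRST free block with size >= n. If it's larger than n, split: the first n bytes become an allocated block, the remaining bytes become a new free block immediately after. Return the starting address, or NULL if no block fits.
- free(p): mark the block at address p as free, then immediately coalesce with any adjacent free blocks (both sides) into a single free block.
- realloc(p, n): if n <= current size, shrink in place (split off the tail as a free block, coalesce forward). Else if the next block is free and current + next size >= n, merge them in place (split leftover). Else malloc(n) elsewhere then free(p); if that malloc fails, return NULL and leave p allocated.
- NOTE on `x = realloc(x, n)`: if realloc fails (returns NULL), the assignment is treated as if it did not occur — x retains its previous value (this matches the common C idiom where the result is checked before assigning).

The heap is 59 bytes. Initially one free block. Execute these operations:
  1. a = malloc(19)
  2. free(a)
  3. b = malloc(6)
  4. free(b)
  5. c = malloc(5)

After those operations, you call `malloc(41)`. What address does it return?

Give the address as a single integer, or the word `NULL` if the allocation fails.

Op 1: a = malloc(19) -> a = 0; heap: [0-18 ALLOC][19-58 FREE]
Op 2: free(a) -> (freed a); heap: [0-58 FREE]
Op 3: b = malloc(6) -> b = 0; heap: [0-5 ALLOC][6-58 FREE]
Op 4: free(b) -> (freed b); heap: [0-58 FREE]
Op 5: c = malloc(5) -> c = 0; heap: [0-4 ALLOC][5-58 FREE]
malloc(41): first-fit scan over [0-4 ALLOC][5-58 FREE] -> 5

Answer: 5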